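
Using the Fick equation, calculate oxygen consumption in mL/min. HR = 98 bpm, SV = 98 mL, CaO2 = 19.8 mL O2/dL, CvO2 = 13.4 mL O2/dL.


CO = HR*SV = 98*98/1000 = 9.604 L/min
a-v O2 diff = 19.8 - 13.4 = 6.4 mL/dL
VO2 = CO * (CaO2-CvO2) * 10 dL/L
VO2 = 9.604 * 6.4 * 10
VO2 = 614.7 mL/min


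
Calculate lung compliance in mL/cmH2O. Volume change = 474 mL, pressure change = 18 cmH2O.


C = dV / dP
C = 474 / 18
C = 26.33 mL/cmH2O


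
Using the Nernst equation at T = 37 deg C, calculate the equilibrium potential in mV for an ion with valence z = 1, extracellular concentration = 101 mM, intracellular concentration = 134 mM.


E = (RT/(zF)) * ln(C_out/C_in)
T = 37 + 273.15 = 310.15 K
E = (8.314 * 310.15 / (1 * 96485)) * ln(101/134)
E = -7.556 mV


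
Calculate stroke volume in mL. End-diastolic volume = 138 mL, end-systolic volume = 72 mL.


SV = EDV - ESV
SV = 138 - 72
SV = 66 mL


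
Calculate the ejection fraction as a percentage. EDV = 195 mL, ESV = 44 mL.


SV = EDV - ESV = 195 - 44 = 151 mL
EF = SV/EDV * 100 = 151/195 * 100
EF = 77.44%


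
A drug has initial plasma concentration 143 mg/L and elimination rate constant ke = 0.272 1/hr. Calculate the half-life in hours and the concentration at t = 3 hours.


t_half = ln(2) / ke = 0.693147 / 0.272 = 2.548 hr
C(t) = C0 * exp(-ke*t) = 143 * exp(-0.272*3)
C(3) = 63.23 mg/L


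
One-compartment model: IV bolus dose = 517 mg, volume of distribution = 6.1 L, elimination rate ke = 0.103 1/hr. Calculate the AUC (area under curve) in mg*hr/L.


C0 = Dose/Vd = 517/6.1 = 84.7541 mg/L
AUC = C0/ke = 84.7541/0.103
AUC = 822.9 mg*hr/L


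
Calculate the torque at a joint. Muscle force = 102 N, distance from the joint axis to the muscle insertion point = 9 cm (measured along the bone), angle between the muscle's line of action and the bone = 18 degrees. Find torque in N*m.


Torque = F * d * sin(theta)   (moment arm = d*sin(theta))
d = 9 cm = 0.09 m
Torque = 102 * 0.09 * sin(18)
Torque = 2.837 N*m


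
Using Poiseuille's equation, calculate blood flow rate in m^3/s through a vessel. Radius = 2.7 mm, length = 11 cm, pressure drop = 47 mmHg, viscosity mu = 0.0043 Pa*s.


Q = pi*r^4*dP / (8*mu*L)
r = 0.0027 m, L = 0.11 m
dP = 47 mmHg = 6266.134 Pa
Q = 2.7647e-04 m^3/s


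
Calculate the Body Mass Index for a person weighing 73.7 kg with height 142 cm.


BMI = weight / height^2
height = 142 cm = 1.42 m
BMI = 73.7 / 1.42^2
BMI = 36.55 kg/m^2


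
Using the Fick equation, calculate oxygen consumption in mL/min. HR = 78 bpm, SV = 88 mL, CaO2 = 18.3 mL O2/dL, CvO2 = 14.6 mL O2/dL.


CO = HR*SV = 78*88/1000 = 6.864 L/min
a-v O2 diff = 18.3 - 14.6 = 3.7 mL/dL
VO2 = CO * (CaO2-CvO2) * 10 dL/L
VO2 = 6.864 * 3.7 * 10
VO2 = 254 mL/min


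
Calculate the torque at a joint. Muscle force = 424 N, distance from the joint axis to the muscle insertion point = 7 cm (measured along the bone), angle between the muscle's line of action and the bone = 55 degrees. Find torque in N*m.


Torque = F * d * sin(theta)   (moment arm = d*sin(theta))
d = 7 cm = 0.07 m
Torque = 424 * 0.07 * sin(55)
Torque = 24.31 N*m


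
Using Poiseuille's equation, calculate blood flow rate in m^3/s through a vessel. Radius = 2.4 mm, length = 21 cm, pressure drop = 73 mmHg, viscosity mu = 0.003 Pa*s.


Q = pi*r^4*dP / (8*mu*L)
r = 0.0024 m, L = 0.21 m
dP = 73 mmHg = 9732.506 Pa
Q = 2.0127e-04 m^3/s


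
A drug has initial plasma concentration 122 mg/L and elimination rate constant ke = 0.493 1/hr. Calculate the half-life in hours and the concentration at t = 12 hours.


t_half = ln(2) / ke = 0.693147 / 0.493 = 1.406 hr
C(t) = C0 * exp(-ke*t) = 122 * exp(-0.493*12)
C(12) = 0.3289 mg/L


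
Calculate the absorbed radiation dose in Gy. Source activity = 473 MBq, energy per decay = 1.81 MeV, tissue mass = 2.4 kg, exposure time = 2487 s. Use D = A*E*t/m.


A = 473 MBq = 4.7300e+08 Bq
E = 1.81 MeV = 2.89962e-13 J
D = A*E*t/m = 4.7300e+08*2.89962e-13*2487/2.4
D = 0.1421 Gy


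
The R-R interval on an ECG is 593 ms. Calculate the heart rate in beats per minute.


HR = 60 / RR_interval(s)
RR = 593 ms = 0.593 s
HR = 60 / 0.593 = 101.2 bpm


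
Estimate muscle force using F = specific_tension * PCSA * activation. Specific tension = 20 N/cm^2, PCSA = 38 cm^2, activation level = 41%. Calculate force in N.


F = sigma * PCSA * activation
F = 20 * 38 * 0.41
F = 311.6 N


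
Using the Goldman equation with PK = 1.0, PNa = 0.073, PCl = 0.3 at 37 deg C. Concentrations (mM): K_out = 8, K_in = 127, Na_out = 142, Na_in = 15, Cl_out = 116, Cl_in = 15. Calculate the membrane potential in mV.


Vm = (RT/F)*ln((PK*Ko + PNa*Nao + PCl*Cli)/(PK*Ki + PNa*Nai + PCl*Clo))
Numer = 22.866, Denom = 162.895
Vm = -52.47 mV


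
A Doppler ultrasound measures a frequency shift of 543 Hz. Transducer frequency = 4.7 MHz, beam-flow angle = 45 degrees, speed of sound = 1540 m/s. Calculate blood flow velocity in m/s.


v = fd * c / (2 * f0 * cos(theta))
v = 543 * 1540 / (2 * 4.7000e+06 * cos(45))
v = 0.1258 m/s


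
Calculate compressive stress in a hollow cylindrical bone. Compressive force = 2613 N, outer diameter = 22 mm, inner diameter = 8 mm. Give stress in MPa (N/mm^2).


A = pi*(r_o^2 - r_i^2)
r_o = 11 mm, r_i = 4 mm
A = 329.867 mm^2
sigma = F/A = 2613 / 329.867
sigma = 7.921 MPa


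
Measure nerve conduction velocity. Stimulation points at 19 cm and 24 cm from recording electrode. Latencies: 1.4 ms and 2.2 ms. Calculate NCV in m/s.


Distance = (24 - 19) / 100 = 0.05 m
dt = (2.2 - 1.4) / 1000 = 8.0000e-04 s
NCV = dist / dt = 62.5 m/s


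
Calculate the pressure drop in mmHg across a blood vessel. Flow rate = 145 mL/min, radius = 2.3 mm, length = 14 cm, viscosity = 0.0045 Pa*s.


dP = 8*mu*L*Q / (pi*r^4)
Q = 145 mL/min = 2.41667e-06 m^3/s
dP = 138.544 Pa = 138.544 / 133.322 mmHg = 1.039 mmHg


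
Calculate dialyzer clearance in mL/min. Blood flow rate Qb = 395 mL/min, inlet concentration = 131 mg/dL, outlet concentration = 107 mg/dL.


K = Qb * (Cb_in - Cb_out) / Cb_in
K = 395 * (131 - 107) / 131
K = 72.37 mL/min


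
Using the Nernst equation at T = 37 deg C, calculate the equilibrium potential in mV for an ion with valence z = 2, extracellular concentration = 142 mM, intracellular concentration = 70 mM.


E = (RT/(zF)) * ln(C_out/C_in)
T = 37 + 273.15 = 310.15 K
E = (8.314 * 310.15 / (2 * 96485)) * ln(142/70)
E = 9.452 mV


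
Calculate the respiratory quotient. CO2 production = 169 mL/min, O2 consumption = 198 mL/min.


RQ = VCO2 / VO2
RQ = 169 / 198
RQ = 0.8535


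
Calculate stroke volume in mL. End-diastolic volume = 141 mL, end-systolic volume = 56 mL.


SV = EDV - ESV
SV = 141 - 56
SV = 85 mL


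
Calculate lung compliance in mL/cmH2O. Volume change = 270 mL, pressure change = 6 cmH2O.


C = dV / dP
C = 270 / 6
C = 45 mL/cmH2O


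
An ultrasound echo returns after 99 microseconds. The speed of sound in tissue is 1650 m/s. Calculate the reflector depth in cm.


depth = c * t / 2
t = 99 us = 9.9000e-05 s
depth = 1650 * 9.9000e-05 / 2
depth = 0.081675 m = 8.1675 cm


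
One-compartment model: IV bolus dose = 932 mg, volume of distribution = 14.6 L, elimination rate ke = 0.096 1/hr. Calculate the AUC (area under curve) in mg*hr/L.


C0 = Dose/Vd = 932/14.6 = 63.8356 mg/L
AUC = C0/ke = 63.8356/0.096
AUC = 665 mg*hr/L


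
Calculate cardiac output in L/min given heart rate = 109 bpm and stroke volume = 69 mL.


CO = HR * SV
CO = 109 * 69 / 1000
CO = 7.521 L/min


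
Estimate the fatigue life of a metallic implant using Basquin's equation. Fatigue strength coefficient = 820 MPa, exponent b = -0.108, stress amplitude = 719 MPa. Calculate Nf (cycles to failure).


sigma_a = sigma_f' * (2Nf)^b
2Nf = (sigma_a/sigma_f')^(1/b)
2Nf = (719/820)^(1/-0.108)
2Nf = 3.3772597
Nf = 1.689


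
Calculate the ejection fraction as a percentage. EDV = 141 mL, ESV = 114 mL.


SV = EDV - ESV = 141 - 114 = 27 mL
EF = SV/EDV * 100 = 27/141 * 100
EF = 19.15%


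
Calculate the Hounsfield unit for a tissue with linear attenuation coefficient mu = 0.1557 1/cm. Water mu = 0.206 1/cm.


HU = ((mu_tissue - mu_water) / mu_water) * 1000
HU = ((0.1557 - 0.206) / 0.206) * 1000
HU = -244.2


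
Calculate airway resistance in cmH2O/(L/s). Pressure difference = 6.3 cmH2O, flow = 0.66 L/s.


R = dP / flow
R = 6.3 / 0.66
R = 9.545 cmH2O/(L/s)


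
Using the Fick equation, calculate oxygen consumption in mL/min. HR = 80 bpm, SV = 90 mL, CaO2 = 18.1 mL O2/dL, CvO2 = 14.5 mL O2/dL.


CO = HR*SV = 80*90/1000 = 7.2 L/min
a-v O2 diff = 18.1 - 14.5 = 3.6 mL/dL
VO2 = CO * (CaO2-CvO2) * 10 dL/L
VO2 = 7.2 * 3.6 * 10
VO2 = 259.2 mL/min


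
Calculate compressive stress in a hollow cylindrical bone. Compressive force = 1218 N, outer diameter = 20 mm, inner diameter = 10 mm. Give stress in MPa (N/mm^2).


A = pi*(r_o^2 - r_i^2)
r_o = 10 mm, r_i = 5 mm
A = 235.619 mm^2
sigma = F/A = 1218 / 235.619
sigma = 5.169 MPa


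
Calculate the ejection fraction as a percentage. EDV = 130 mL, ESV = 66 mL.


SV = EDV - ESV = 130 - 66 = 64 mL
EF = SV/EDV * 100 = 64/130 * 100
EF = 49.23%


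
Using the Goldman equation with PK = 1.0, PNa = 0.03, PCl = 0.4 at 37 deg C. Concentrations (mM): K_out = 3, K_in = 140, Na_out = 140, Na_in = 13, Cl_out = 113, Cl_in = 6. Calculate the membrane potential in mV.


Vm = (RT/F)*ln((PK*Ko + PNa*Nao + PCl*Cli)/(PK*Ki + PNa*Nai + PCl*Clo))
Numer = 9.6, Denom = 185.59
Vm = -79.15 mV


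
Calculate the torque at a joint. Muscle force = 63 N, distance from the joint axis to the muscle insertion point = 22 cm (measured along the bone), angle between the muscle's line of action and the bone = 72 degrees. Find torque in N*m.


Torque = F * d * sin(theta)   (moment arm = d*sin(theta))
d = 22 cm = 0.22 m
Torque = 63 * 0.22 * sin(72)
Torque = 13.18 N*m


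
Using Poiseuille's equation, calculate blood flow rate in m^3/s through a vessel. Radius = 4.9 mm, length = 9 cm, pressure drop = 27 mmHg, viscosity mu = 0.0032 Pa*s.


Q = pi*r^4*dP / (8*mu*L)
r = 0.0049 m, L = 0.09 m
dP = 27 mmHg = 3599.694 Pa
Q = 0.00283 m^3/s


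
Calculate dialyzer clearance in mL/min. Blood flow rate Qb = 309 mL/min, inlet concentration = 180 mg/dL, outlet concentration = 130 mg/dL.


K = Qb * (Cb_in - Cb_out) / Cb_in
K = 309 * (180 - 130) / 180
K = 85.83 mL/min


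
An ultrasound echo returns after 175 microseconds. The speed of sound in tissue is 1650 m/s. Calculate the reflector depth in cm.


depth = c * t / 2
t = 175 us = 1.7500e-04 s
depth = 1650 * 1.7500e-04 / 2
depth = 0.144375 m = 14.4375 cm


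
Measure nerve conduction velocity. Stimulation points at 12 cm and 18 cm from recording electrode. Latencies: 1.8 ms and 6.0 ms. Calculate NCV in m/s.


Distance = (18 - 12) / 100 = 0.06 m
dt = (6.0 - 1.8) / 1000 = 0.0042 s
NCV = dist / dt = 14.29 m/s


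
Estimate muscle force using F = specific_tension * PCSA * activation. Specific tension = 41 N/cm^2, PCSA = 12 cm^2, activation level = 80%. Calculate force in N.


F = sigma * PCSA * activation
F = 41 * 12 * 0.8
F = 393.6 N


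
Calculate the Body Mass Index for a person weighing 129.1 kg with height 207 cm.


BMI = weight / height^2
height = 207 cm = 2.07 m
BMI = 129.1 / 2.07^2
BMI = 30.13 kg/m^2


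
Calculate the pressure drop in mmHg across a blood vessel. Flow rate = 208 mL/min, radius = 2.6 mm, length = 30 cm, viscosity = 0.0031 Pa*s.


dP = 8*mu*L*Q / (pi*r^4)
Q = 208 mL/min = 3.46667e-06 m^3/s
dP = 179.656 Pa = 179.656 / 133.322 mmHg = 1.348 mmHg


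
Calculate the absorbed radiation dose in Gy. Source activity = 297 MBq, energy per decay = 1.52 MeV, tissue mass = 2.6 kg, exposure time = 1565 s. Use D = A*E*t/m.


A = 297 MBq = 2.9700e+08 Bq
E = 1.52 MeV = 2.43504e-13 J
D = A*E*t/m = 2.9700e+08*2.43504e-13*1565/2.6
D = 0.04353 Gy


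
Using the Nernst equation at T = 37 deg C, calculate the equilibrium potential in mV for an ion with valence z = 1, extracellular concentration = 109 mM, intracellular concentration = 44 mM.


E = (RT/(zF)) * ln(C_out/C_in)
T = 37 + 273.15 = 310.15 K
E = (8.314 * 310.15 / (1 * 96485)) * ln(109/44)
E = 24.24 mV


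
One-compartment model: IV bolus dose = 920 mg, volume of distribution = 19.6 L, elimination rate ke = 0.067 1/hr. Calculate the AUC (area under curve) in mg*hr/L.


C0 = Dose/Vd = 920/19.6 = 46.9388 mg/L
AUC = C0/ke = 46.9388/0.067
AUC = 700.6 mg*hr/L


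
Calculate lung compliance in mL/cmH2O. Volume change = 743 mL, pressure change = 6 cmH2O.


C = dV / dP
C = 743 / 6
C = 123.8 mL/cmH2O


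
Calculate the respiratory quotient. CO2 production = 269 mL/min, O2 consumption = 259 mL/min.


RQ = VCO2 / VO2
RQ = 269 / 259
RQ = 1.039


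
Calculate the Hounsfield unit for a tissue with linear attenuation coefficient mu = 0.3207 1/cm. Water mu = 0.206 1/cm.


HU = ((mu_tissue - mu_water) / mu_water) * 1000
HU = ((0.3207 - 0.206) / 0.206) * 1000
HU = 556.8


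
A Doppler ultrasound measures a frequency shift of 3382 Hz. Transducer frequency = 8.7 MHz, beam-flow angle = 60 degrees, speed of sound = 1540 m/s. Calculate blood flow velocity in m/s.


v = fd * c / (2 * f0 * cos(theta))
v = 3382 * 1540 / (2 * 8.7000e+06 * cos(60))
v = 0.5987 m/s


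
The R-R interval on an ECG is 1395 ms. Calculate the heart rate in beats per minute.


HR = 60 / RR_interval(s)
RR = 1395 ms = 1.395 s
HR = 60 / 1.395 = 43.01 bpm


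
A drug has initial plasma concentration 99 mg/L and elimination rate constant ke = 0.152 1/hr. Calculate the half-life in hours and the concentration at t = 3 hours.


t_half = ln(2) / ke = 0.693147 / 0.152 = 4.56 hr
C(t) = C0 * exp(-ke*t) = 99 * exp(-0.152*3)
C(3) = 62.75 mg/L


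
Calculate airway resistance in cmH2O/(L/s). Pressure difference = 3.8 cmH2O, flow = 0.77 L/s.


R = dP / flow
R = 3.8 / 0.77
R = 4.935 cmH2O/(L/s)


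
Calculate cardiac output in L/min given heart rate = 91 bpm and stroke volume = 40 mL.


CO = HR * SV
CO = 91 * 40 / 1000
CO = 3.64 L/min


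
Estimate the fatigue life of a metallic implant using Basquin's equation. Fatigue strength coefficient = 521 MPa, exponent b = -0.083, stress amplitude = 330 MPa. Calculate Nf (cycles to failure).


sigma_a = sigma_f' * (2Nf)^b
2Nf = (sigma_a/sigma_f')^(1/b)
2Nf = (330/521)^(1/-0.083)
2Nf = 245.15637
Nf = 122.6


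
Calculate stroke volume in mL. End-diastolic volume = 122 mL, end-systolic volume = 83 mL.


SV = EDV - ESV
SV = 122 - 83
SV = 39 mL


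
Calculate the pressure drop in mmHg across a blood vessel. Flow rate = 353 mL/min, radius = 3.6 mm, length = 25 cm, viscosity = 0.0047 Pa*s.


dP = 8*mu*L*Q / (pi*r^4)
Q = 353 mL/min = 5.88333e-06 m^3/s
dP = 104.807 Pa = 104.807 / 133.322 mmHg = 0.7861 mmHg


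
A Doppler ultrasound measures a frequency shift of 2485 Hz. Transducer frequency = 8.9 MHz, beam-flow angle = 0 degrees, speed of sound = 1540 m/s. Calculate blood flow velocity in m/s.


v = fd * c / (2 * f0 * cos(theta))
v = 2485 * 1540 / (2 * 8.9000e+06 * cos(0))
v = 0.215 m/s


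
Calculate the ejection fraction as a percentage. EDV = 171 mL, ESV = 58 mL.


SV = EDV - ESV = 171 - 58 = 113 mL
EF = SV/EDV * 100 = 113/171 * 100
EF = 66.08%


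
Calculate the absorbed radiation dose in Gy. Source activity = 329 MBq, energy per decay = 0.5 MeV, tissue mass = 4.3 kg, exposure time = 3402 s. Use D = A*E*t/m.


A = 329 MBq = 3.2900e+08 Bq
E = 0.5 MeV = 8.01e-14 J
D = A*E*t/m = 3.2900e+08*8.01e-14*3402/4.3
D = 0.02085 Gy


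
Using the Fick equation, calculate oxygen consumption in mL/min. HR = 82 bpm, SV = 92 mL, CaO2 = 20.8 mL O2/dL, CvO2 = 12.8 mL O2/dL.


CO = HR*SV = 82*92/1000 = 7.544 L/min
a-v O2 diff = 20.8 - 12.8 = 8 mL/dL
VO2 = CO * (CaO2-CvO2) * 10 dL/L
VO2 = 7.544 * 8 * 10
VO2 = 603.5 mL/min


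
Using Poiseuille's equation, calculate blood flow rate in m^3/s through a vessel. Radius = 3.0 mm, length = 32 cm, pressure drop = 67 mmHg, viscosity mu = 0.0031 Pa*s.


Q = pi*r^4*dP / (8*mu*L)
r = 0.003 m, L = 0.32 m
dP = 67 mmHg = 8932.574 Pa
Q = 2.8642e-04 m^3/s


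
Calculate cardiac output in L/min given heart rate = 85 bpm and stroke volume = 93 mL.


CO = HR * SV
CO = 85 * 93 / 1000
CO = 7.905 L/min


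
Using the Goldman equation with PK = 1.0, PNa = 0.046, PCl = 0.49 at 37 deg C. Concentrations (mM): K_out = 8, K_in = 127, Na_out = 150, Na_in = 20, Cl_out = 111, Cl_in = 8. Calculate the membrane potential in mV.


Vm = (RT/F)*ln((PK*Ko + PNa*Nao + PCl*Cli)/(PK*Ki + PNa*Nai + PCl*Clo))
Numer = 18.82, Denom = 182.31
Vm = -60.69 mV


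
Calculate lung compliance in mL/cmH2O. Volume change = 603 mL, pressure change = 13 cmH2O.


C = dV / dP
C = 603 / 13
C = 46.38 mL/cmH2O


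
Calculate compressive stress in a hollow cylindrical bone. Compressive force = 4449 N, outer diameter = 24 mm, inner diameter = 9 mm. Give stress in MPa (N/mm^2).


A = pi*(r_o^2 - r_i^2)
r_o = 12 mm, r_i = 4.5 mm
A = 388.772 mm^2
sigma = F/A = 4449 / 388.772
sigma = 11.44 MPa


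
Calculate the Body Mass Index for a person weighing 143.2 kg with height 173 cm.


BMI = weight / height^2
height = 173 cm = 1.73 m
BMI = 143.2 / 1.73^2
BMI = 47.85 kg/m^2


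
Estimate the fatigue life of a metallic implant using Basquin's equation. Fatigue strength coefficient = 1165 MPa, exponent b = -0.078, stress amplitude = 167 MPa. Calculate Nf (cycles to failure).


sigma_a = sigma_f' * (2Nf)^b
2Nf = (sigma_a/sigma_f')^(1/b)
2Nf = (167/1165)^(1/-0.078)
2Nf = 6.538917e+10
Nf = 3.2695e+10


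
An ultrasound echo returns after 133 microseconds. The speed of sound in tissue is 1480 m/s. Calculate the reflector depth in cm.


depth = c * t / 2
t = 133 us = 1.3300e-04 s
depth = 1480 * 1.3300e-04 / 2
depth = 0.09842 m = 9.842 cm


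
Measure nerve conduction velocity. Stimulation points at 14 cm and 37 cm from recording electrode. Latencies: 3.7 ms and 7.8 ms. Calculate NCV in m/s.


Distance = (37 - 14) / 100 = 0.23 m
dt = (7.8 - 3.7) / 1000 = 0.0041 s
NCV = dist / dt = 56.1 m/s


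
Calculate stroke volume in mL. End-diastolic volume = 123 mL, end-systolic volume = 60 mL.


SV = EDV - ESV
SV = 123 - 60
SV = 63 mL


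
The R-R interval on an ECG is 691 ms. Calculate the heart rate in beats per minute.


HR = 60 / RR_interval(s)
RR = 691 ms = 0.691 s
HR = 60 / 0.691 = 86.83 bpm


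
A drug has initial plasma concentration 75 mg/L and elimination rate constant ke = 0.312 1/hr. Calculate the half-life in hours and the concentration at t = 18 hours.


t_half = ln(2) / ke = 0.693147 / 0.312 = 2.222 hr
C(t) = C0 * exp(-ke*t) = 75 * exp(-0.312*18)
C(18) = 0.2729 mg/L


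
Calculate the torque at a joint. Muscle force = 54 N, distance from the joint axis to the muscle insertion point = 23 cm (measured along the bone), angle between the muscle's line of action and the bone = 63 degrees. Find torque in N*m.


Torque = F * d * sin(theta)   (moment arm = d*sin(theta))
d = 23 cm = 0.23 m
Torque = 54 * 0.23 * sin(63)
Torque = 11.07 N*m


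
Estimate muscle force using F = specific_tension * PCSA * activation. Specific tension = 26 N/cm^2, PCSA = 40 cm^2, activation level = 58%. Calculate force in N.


F = sigma * PCSA * activation
F = 26 * 40 * 0.58
F = 603.2 N


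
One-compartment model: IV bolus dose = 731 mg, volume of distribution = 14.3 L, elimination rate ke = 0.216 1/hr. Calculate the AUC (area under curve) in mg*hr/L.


C0 = Dose/Vd = 731/14.3 = 51.1189 mg/L
AUC = C0/ke = 51.1189/0.216
AUC = 236.7 mg*hr/L


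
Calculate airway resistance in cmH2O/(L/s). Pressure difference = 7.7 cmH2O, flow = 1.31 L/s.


R = dP / flow
R = 7.7 / 1.31
R = 5.878 cmH2O/(L/s)


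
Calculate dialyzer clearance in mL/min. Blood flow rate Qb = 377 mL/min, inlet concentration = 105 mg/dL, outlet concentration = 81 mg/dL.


K = Qb * (Cb_in - Cb_out) / Cb_in
K = 377 * (105 - 81) / 105
K = 86.17 mL/min


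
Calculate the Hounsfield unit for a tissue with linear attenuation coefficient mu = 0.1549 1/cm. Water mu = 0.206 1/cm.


HU = ((mu_tissue - mu_water) / mu_water) * 1000
HU = ((0.1549 - 0.206) / 0.206) * 1000
HU = -248.1


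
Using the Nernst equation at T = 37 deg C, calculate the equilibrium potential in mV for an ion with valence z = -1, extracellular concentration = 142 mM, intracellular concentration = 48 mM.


E = (RT/(zF)) * ln(C_out/C_in)
T = 37 + 273.15 = 310.15 K
E = (8.314 * 310.15 / (-1 * 96485)) * ln(142/48)
E = -28.99 mV


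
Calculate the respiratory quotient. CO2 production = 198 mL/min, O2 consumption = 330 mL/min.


RQ = VCO2 / VO2
RQ = 198 / 330
RQ = 0.6


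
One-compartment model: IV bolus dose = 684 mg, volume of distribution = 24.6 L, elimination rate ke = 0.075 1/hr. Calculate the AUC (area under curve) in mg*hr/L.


C0 = Dose/Vd = 684/24.6 = 27.8049 mg/L
AUC = C0/ke = 27.8049/0.075
AUC = 370.7 mg*hr/L


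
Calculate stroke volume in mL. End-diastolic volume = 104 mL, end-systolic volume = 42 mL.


SV = EDV - ESV
SV = 104 - 42
SV = 62 mL


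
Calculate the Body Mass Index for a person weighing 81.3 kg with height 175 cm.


BMI = weight / height^2
height = 175 cm = 1.75 m
BMI = 81.3 / 1.75^2
BMI = 26.55 kg/m^2


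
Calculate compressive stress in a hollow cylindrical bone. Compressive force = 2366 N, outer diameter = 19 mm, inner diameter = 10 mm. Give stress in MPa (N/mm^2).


A = pi*(r_o^2 - r_i^2)
r_o = 9.5 mm, r_i = 5 mm
A = 204.989 mm^2
sigma = F/A = 2366 / 204.989
sigma = 11.54 MPa


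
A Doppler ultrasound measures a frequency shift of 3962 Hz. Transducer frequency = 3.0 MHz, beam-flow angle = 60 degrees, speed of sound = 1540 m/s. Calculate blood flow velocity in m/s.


v = fd * c / (2 * f0 * cos(theta))
v = 3962 * 1540 / (2 * 3.0000e+06 * cos(60))
v = 2.034 m/s


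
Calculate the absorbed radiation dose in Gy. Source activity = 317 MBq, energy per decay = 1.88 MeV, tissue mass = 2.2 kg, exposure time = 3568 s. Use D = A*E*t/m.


A = 317 MBq = 3.1700e+08 Bq
E = 1.88 MeV = 3.01176e-13 J
D = A*E*t/m = 3.1700e+08*3.01176e-13*3568/2.2
D = 0.1548 Gy


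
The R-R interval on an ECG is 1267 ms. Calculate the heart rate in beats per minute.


HR = 60 / RR_interval(s)
RR = 1267 ms = 1.267 s
HR = 60 / 1.267 = 47.36 bpm


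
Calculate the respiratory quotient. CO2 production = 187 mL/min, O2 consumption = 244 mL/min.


RQ = VCO2 / VO2
RQ = 187 / 244
RQ = 0.7664


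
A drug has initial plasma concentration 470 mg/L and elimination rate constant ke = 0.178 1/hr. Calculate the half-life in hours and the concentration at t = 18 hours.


t_half = ln(2) / ke = 0.693147 / 0.178 = 3.894 hr
C(t) = C0 * exp(-ke*t) = 470 * exp(-0.178*18)
C(18) = 19.08 mg/L


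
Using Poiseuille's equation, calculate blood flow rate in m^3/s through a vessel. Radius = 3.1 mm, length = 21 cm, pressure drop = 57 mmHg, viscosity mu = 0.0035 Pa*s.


Q = pi*r^4*dP / (8*mu*L)
r = 0.0031 m, L = 0.21 m
dP = 57 mmHg = 7599.354 Pa
Q = 3.7497e-04 m^3/s


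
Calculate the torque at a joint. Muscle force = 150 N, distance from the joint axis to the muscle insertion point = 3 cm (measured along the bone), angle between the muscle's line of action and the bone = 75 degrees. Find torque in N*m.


Torque = F * d * sin(theta)   (moment arm = d*sin(theta))
d = 3 cm = 0.03 m
Torque = 150 * 0.03 * sin(75)
Torque = 4.347 N*m


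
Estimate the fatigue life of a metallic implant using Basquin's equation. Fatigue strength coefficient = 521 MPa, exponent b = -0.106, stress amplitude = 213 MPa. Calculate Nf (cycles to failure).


sigma_a = sigma_f' * (2Nf)^b
2Nf = (sigma_a/sigma_f')^(1/b)
2Nf = (213/521)^(1/-0.106)
2Nf = 4620.6093
Nf = 2310


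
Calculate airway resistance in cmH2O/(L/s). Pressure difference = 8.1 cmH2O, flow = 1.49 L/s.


R = dP / flow
R = 8.1 / 1.49
R = 5.436 cmH2O/(L/s)


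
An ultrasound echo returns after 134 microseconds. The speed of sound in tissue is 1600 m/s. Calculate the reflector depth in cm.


depth = c * t / 2
t = 134 us = 1.3400e-04 s
depth = 1600 * 1.3400e-04 / 2
depth = 0.1072 m = 10.72 cm


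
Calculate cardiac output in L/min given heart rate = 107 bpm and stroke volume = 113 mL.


CO = HR * SV
CO = 107 * 113 / 1000
CO = 12.09 L/min


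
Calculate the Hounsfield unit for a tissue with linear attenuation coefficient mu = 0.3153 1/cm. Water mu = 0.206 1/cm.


HU = ((mu_tissue - mu_water) / mu_water) * 1000
HU = ((0.3153 - 0.206) / 0.206) * 1000
HU = 530.6


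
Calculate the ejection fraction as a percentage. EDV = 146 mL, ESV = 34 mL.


SV = EDV - ESV = 146 - 34 = 112 mL
EF = SV/EDV * 100 = 112/146 * 100
EF = 76.71%


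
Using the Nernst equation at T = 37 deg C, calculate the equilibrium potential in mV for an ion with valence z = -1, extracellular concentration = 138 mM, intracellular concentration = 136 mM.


E = (RT/(zF)) * ln(C_out/C_in)
T = 37 + 273.15 = 310.15 K
E = (8.314 * 310.15 / (-1 * 96485)) * ln(138/136)
E = -0.3902 mV


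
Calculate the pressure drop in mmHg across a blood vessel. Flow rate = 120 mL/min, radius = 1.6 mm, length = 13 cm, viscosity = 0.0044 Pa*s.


dP = 8*mu*L*Q / (pi*r^4)
Q = 120 mL/min = 2e-06 m^3/s
dP = 444.515 Pa = 444.515 / 133.322 mmHg = 3.334 mmHg


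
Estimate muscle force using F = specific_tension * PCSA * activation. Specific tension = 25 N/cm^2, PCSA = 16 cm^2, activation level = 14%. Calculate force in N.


F = sigma * PCSA * activation
F = 25 * 16 * 0.14
F = 56 N


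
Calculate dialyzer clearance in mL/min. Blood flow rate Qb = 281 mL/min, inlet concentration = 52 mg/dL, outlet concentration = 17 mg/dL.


K = Qb * (Cb_in - Cb_out) / Cb_in
K = 281 * (52 - 17) / 52
K = 189.1 mL/min


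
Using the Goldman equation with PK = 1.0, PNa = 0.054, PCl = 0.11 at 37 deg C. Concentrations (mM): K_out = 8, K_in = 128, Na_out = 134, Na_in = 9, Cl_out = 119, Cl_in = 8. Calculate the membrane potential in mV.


Vm = (RT/F)*ln((PK*Ko + PNa*Nao + PCl*Cli)/(PK*Ki + PNa*Nai + PCl*Clo))
Numer = 16.116, Denom = 141.576
Vm = -58.07 mV


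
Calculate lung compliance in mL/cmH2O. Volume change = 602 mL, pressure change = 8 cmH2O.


C = dV / dP
C = 602 / 8
C = 75.25 mL/cmH2O


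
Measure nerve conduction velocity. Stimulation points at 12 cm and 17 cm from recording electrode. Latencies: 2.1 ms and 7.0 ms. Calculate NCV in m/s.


Distance = (17 - 12) / 100 = 0.05 m
dt = (7.0 - 2.1) / 1000 = 0.0049 s
NCV = dist / dt = 10.2 m/s


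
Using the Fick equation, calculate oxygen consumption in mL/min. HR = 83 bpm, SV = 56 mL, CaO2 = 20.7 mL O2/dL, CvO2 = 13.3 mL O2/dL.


CO = HR*SV = 83*56/1000 = 4.648 L/min
a-v O2 diff = 20.7 - 13.3 = 7.4 mL/dL
VO2 = CO * (CaO2-CvO2) * 10 dL/L
VO2 = 4.648 * 7.4 * 10
VO2 = 344 mL/min


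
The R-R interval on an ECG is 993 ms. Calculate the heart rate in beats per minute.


HR = 60 / RR_interval(s)
RR = 993 ms = 0.993 s
HR = 60 / 0.993 = 60.42 bpm


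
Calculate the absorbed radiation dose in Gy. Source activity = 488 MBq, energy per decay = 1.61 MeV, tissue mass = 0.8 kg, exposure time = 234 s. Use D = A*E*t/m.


A = 488 MBq = 4.8800e+08 Bq
E = 1.61 MeV = 2.57922e-13 J
D = A*E*t/m = 4.8800e+08*2.57922e-13*234/0.8
D = 0.03682 Gy


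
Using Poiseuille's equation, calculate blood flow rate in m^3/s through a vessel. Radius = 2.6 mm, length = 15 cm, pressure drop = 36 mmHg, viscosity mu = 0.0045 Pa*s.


Q = pi*r^4*dP / (8*mu*L)
r = 0.0026 m, L = 0.15 m
dP = 36 mmHg = 4799.592 Pa
Q = 1.2760e-04 m^3/s


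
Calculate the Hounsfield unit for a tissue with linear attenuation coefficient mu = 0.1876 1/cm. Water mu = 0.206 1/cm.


HU = ((mu_tissue - mu_water) / mu_water) * 1000
HU = ((0.1876 - 0.206) / 0.206) * 1000
HU = -89.32


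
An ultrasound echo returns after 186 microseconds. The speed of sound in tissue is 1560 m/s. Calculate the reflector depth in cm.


depth = c * t / 2
t = 186 us = 1.8600e-04 s
depth = 1560 * 1.8600e-04 / 2
depth = 0.14508 m = 14.508 cm


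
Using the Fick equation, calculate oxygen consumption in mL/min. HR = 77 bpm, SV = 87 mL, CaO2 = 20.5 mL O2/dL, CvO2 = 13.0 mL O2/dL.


CO = HR*SV = 77*87/1000 = 6.699 L/min
a-v O2 diff = 20.5 - 13.0 = 7.5 mL/dL
VO2 = CO * (CaO2-CvO2) * 10 dL/L
VO2 = 6.699 * 7.5 * 10
VO2 = 502.4 mL/min


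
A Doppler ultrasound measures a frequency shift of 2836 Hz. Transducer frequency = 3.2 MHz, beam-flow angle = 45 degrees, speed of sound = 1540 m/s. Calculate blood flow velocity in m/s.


v = fd * c / (2 * f0 * cos(theta))
v = 2836 * 1540 / (2 * 3.2000e+06 * cos(45))
v = 0.9651 m/s


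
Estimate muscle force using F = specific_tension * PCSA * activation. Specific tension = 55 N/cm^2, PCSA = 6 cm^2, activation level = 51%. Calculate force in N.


F = sigma * PCSA * activation
F = 55 * 6 * 0.51
F = 168.3 N


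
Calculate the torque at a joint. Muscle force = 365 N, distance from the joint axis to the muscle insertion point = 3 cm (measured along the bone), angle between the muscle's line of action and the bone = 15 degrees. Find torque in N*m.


Torque = F * d * sin(theta)   (moment arm = d*sin(theta))
d = 3 cm = 0.03 m
Torque = 365 * 0.03 * sin(15)
Torque = 2.834 N*m


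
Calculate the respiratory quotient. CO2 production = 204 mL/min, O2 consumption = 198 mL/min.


RQ = VCO2 / VO2
RQ = 204 / 198
RQ = 1.03


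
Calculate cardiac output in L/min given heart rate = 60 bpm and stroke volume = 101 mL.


CO = HR * SV
CO = 60 * 101 / 1000
CO = 6.06 L/min


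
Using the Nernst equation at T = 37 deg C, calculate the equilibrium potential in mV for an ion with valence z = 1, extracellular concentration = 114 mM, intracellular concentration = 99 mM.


E = (RT/(zF)) * ln(C_out/C_in)
T = 37 + 273.15 = 310.15 K
E = (8.314 * 310.15 / (1 * 96485)) * ln(114/99)
E = 3.77 mV


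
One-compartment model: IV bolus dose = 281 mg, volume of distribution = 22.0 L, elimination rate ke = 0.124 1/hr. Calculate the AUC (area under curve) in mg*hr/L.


C0 = Dose/Vd = 281/22.0 = 12.7727 mg/L
AUC = C0/ke = 12.7727/0.124
AUC = 103 mg*hr/L


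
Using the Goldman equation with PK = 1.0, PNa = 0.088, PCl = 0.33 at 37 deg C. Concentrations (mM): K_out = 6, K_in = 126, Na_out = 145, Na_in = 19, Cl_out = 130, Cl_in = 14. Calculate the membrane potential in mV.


Vm = (RT/F)*ln((PK*Ko + PNa*Nao + PCl*Cli)/(PK*Ki + PNa*Nai + PCl*Clo))
Numer = 23.38, Denom = 170.572
Vm = -53.11 mV


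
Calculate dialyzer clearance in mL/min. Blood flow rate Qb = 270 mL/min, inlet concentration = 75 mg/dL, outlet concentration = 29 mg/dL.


K = Qb * (Cb_in - Cb_out) / Cb_in
K = 270 * (75 - 29) / 75
K = 165.6 mL/min


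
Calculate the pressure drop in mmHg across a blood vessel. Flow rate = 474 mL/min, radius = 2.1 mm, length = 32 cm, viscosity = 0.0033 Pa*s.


dP = 8*mu*L*Q / (pi*r^4)
Q = 474 mL/min = 7.9e-06 m^3/s
dP = 1092.33 Pa = 1092.33 / 133.322 mmHg = 8.193 mmHg


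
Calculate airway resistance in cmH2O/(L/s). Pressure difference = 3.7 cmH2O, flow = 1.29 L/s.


R = dP / flow
R = 3.7 / 1.29
R = 2.868 cmH2O/(L/s)


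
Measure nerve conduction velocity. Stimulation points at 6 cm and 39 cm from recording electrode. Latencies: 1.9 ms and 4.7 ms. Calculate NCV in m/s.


Distance = (39 - 6) / 100 = 0.33 m
dt = (4.7 - 1.9) / 1000 = 0.0028 s
NCV = dist / dt = 117.9 m/s


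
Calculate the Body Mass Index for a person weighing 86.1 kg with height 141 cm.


BMI = weight / height^2
height = 141 cm = 1.41 m
BMI = 86.1 / 1.41^2
BMI = 43.31 kg/m^2


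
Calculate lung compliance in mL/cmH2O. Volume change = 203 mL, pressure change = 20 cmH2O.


C = dV / dP
C = 203 / 20
C = 10.15 mL/cmH2O


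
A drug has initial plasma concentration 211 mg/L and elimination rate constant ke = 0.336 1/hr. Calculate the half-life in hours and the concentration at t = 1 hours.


t_half = ln(2) / ke = 0.693147 / 0.336 = 2.063 hr
C(t) = C0 * exp(-ke*t) = 211 * exp(-0.336*1)
C(1) = 150.8 mg/L


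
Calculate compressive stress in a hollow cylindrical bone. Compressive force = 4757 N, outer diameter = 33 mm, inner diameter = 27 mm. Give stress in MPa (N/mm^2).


A = pi*(r_o^2 - r_i^2)
r_o = 16.5 mm, r_i = 13.5 mm
A = 282.743 mm^2
sigma = F/A = 4757 / 282.743
sigma = 16.82 MPa


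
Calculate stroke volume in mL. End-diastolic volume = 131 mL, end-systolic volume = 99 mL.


SV = EDV - ESV
SV = 131 - 99
SV = 32 mL


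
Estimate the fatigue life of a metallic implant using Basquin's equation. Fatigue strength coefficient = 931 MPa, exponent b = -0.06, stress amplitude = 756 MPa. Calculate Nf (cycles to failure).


sigma_a = sigma_f' * (2Nf)^b
2Nf = (sigma_a/sigma_f')^(1/b)
2Nf = (756/931)^(1/-0.06)
2Nf = 32.146332
Nf = 16.07


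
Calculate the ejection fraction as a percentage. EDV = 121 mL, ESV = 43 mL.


SV = EDV - ESV = 121 - 43 = 78 mL
EF = SV/EDV * 100 = 78/121 * 100
EF = 64.46%


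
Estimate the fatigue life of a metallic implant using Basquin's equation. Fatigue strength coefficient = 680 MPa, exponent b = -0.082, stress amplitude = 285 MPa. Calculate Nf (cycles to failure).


sigma_a = sigma_f' * (2Nf)^b
2Nf = (sigma_a/sigma_f')^(1/b)
2Nf = (285/680)^(1/-0.082)
2Nf = 40332.875
Nf = 2.017e+04


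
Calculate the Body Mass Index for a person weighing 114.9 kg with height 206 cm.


BMI = weight / height^2
height = 206 cm = 2.06 m
BMI = 114.9 / 2.06^2
BMI = 27.08 kg/m^2


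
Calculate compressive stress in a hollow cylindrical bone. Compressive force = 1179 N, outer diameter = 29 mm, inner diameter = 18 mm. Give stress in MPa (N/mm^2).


A = pi*(r_o^2 - r_i^2)
r_o = 14.5 mm, r_i = 9 mm
A = 406.051 mm^2
sigma = F/A = 1179 / 406.051
sigma = 2.904 MPa


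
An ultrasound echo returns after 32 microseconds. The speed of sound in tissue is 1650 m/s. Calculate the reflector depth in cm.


depth = c * t / 2
t = 32 us = 3.2000e-05 s
depth = 1650 * 3.2000e-05 / 2
depth = 0.0264 m = 2.64 cm


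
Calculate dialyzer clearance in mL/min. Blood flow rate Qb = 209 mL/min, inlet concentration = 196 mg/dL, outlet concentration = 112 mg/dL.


K = Qb * (Cb_in - Cb_out) / Cb_in
K = 209 * (196 - 112) / 196
K = 89.57 mL/min


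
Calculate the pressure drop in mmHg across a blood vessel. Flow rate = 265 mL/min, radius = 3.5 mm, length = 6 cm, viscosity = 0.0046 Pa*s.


dP = 8*mu*L*Q / (pi*r^4)
Q = 265 mL/min = 4.41667e-06 m^3/s
dP = 20.6858 Pa = 20.6858 / 133.322 mmHg = 0.1552 mmHg


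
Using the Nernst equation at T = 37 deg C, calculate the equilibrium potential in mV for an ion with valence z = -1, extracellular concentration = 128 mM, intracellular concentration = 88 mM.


E = (RT/(zF)) * ln(C_out/C_in)
T = 37 + 273.15 = 310.15 K
E = (8.314 * 310.15 / (-1 * 96485)) * ln(128/88)
E = -10.01 mV


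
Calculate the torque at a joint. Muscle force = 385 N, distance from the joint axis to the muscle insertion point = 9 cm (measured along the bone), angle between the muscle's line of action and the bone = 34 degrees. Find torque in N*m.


Torque = F * d * sin(theta)   (moment arm = d*sin(theta))
d = 9 cm = 0.09 m
Torque = 385 * 0.09 * sin(34)
Torque = 19.38 N*m


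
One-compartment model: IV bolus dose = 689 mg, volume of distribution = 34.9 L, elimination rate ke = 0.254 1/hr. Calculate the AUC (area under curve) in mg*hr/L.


C0 = Dose/Vd = 689/34.9 = 19.7421 mg/L
AUC = C0/ke = 19.7421/0.254
AUC = 77.72 mg*hr/L


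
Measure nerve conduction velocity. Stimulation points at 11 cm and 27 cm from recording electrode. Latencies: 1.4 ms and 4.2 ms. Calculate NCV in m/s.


Distance = (27 - 11) / 100 = 0.16 m
dt = (4.2 - 1.4) / 1000 = 0.0028 s
NCV = dist / dt = 57.14 m/s


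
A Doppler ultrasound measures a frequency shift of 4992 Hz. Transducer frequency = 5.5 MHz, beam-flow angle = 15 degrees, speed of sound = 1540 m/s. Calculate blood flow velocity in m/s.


v = fd * c / (2 * f0 * cos(theta))
v = 4992 * 1540 / (2 * 5.5000e+06 * cos(15))
v = 0.7235 m/s


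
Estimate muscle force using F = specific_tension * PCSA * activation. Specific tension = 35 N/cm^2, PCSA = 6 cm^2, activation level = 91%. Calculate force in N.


F = sigma * PCSA * activation
F = 35 * 6 * 0.91
F = 191.1 N


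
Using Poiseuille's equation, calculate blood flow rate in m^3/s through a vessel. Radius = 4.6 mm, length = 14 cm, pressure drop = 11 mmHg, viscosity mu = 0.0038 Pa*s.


Q = pi*r^4*dP / (8*mu*L)
r = 0.0046 m, L = 0.14 m
dP = 11 mmHg = 1466.542 Pa
Q = 4.8470e-04 m^3/s


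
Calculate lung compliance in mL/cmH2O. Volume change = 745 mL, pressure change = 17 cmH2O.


C = dV / dP
C = 745 / 17
C = 43.82 mL/cmH2O


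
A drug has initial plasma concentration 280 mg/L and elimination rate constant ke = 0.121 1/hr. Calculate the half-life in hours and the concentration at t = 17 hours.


t_half = ln(2) / ke = 0.693147 / 0.121 = 5.728 hr
C(t) = C0 * exp(-ke*t) = 280 * exp(-0.121*17)
C(17) = 35.79 mg/L


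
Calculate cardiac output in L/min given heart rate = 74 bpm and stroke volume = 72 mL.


CO = HR * SV
CO = 74 * 72 / 1000
CO = 5.328 L/min


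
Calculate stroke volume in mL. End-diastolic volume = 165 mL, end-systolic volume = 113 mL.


SV = EDV - ESV
SV = 165 - 113
SV = 52 mL


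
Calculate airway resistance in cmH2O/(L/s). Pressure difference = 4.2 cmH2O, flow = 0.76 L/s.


R = dP / flow
R = 4.2 / 0.76
R = 5.526 cmH2O/(L/s)


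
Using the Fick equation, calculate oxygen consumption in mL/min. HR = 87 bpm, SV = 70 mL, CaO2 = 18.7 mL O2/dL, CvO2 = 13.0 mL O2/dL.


CO = HR*SV = 87*70/1000 = 6.09 L/min
a-v O2 diff = 18.7 - 13.0 = 5.7 mL/dL
VO2 = CO * (CaO2-CvO2) * 10 dL/L
VO2 = 6.09 * 5.7 * 10
VO2 = 347.1 mL/min


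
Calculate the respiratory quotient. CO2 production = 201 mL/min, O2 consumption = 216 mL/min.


RQ = VCO2 / VO2
RQ = 201 / 216
RQ = 0.9306


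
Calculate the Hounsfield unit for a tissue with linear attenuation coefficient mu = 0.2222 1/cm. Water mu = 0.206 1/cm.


HU = ((mu_tissue - mu_water) / mu_water) * 1000
HU = ((0.2222 - 0.206) / 0.206) * 1000
HU = 78.64


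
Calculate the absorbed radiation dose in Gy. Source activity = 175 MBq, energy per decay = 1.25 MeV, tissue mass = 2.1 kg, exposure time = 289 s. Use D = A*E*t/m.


A = 175 MBq = 1.7500e+08 Bq
E = 1.25 MeV = 2.0025e-13 J
D = A*E*t/m = 1.7500e+08*2.0025e-13*289/2.1
D = 0.004823 Gy


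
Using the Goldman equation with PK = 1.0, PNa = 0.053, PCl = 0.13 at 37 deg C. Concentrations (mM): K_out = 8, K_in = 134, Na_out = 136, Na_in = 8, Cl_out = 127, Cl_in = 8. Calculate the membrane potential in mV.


Vm = (RT/F)*ln((PK*Ko + PNa*Nao + PCl*Cli)/(PK*Ki + PNa*Nai + PCl*Clo))
Numer = 16.248, Denom = 150.934
Vm = -59.57 mV


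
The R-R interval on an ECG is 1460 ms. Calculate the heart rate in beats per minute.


HR = 60 / RR_interval(s)
RR = 1460 ms = 1.46 s
HR = 60 / 1.46 = 41.1 bpm


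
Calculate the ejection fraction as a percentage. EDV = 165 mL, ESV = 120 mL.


SV = EDV - ESV = 165 - 120 = 45 mL
EF = SV/EDV * 100 = 45/165 * 100
EF = 27.27%


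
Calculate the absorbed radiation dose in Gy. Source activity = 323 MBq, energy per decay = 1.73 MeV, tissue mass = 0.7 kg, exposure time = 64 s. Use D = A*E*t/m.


A = 323 MBq = 3.2300e+08 Bq
E = 1.73 MeV = 2.77146e-13 J
D = A*E*t/m = 3.2300e+08*2.77146e-13*64/0.7
D = 0.008185 Gy


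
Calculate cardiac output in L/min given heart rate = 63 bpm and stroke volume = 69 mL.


CO = HR * SV
CO = 63 * 69 / 1000
CO = 4.347 L/min


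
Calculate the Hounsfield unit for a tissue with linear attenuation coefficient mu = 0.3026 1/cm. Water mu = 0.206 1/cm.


HU = ((mu_tissue - mu_water) / mu_water) * 1000
HU = ((0.3026 - 0.206) / 0.206) * 1000
HU = 468.9


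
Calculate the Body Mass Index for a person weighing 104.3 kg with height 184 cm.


BMI = weight / height^2
height = 184 cm = 1.84 m
BMI = 104.3 / 1.84^2
BMI = 30.81 kg/m^2
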